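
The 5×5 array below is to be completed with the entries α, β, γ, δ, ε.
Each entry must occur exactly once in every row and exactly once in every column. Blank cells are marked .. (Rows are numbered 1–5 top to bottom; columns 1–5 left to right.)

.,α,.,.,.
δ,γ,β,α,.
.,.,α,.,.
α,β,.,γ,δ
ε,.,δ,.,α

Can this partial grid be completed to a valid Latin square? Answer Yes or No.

No

Row 5, column 2: row 5 together with column 2 already contain {α, β, γ, δ, ε} — every symbol — so nothing can go there. The grid has no valid completion.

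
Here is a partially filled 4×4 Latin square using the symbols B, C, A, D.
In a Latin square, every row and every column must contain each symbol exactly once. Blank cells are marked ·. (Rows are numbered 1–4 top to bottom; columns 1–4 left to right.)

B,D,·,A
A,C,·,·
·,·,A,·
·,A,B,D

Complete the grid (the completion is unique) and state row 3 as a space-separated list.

D B A C

Row 3, column 2: row 3 has {A} and column 2 has {C, A, D}, leaving only B.
Row 3, column 4: row 3 has {B, A} and column 4 has {A, D}, leaving only C.
Row 3, column 1: row 3 has {B, C, A} and column 1 has {B, A}, leaving only D.
So row 3 reads: D B A C.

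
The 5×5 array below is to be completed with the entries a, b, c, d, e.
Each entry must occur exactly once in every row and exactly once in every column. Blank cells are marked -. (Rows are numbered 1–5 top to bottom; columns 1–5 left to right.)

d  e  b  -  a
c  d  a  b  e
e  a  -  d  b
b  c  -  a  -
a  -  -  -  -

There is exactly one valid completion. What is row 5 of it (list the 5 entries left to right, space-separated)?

a b d e c

Row 5, column 2: row 5 has {a} and column 2 has {a, c, d, e}, leaving only b.
Row 1, column 4: row 1 has {a, b, d, e} and column 4 has {a, b, d}, leaving only c.
Row 5, column 4: row 5 has {a, b} and column 4 has {a, b, c, d}, leaving only e.
Row 3, column 3: row 3 has {a, b, d, e} and column 3 has {a, b}, leaving only c.
Row 5, column 3: row 5 has {a, b, e} and column 3 has {a, b, c}, leaving only d.
Row 5, column 5: row 5 has {a, b, d, e} and column 5 has {a, b, e}, leaving only c.
So row 5 reads: a b d e c.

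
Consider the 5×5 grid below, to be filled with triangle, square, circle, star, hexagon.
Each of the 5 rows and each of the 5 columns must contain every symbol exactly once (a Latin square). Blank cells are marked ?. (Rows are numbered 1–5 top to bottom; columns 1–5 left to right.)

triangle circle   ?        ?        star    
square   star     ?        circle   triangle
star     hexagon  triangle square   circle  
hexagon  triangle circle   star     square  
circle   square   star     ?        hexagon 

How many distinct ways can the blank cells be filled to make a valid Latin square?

1

Row 1, column 3: eliminating its row and column leaves {square, hexagon}.
Row 1, column 4: eliminating its row and column leaves {hexagon}.
Row 2, column 3: eliminating its row and column leaves {hexagon}.
Row 5, column 4: eliminating its row and column leaves {triangle}.
Only one assignment across all blanks avoids any row or column repeat, giving 1 completion.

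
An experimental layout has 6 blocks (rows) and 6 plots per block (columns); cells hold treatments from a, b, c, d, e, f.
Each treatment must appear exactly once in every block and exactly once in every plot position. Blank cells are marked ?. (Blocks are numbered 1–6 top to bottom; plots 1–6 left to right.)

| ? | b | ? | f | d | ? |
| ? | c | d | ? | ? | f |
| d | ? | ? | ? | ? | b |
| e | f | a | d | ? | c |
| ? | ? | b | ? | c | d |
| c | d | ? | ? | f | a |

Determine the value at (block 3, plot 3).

Block 1, plot 1: block 1 has {b, d, f} and plot 1 has {c, d, e}, leaving only a.
Block 1, plot 6: block 1 has {a, b, d, f} and plot 6 has {a, b, c, d, f}, leaving only e.
Block 1, plot 3: block 1 has {a, b, d, e, f} and plot 3 has {a, b, d}, leaving only c.
Block 2, plot 1: block 2 has {c, d, f} and plot 1 has {a, c, d, e}, leaving only b.
Block 4, plot 5: block 4 has {a, c, d, e, f} and plot 5 has {c, d, f}, leaving only b.
Block 5, plot 1: block 5 has {b, c, d} and plot 1 has {a, b, c, d, e}, leaving only f.
Block 6, plot 3: block 6 has {a, c, d, f} and plot 3 has {a, b, c, d}, leaving only e.
Block 3 already has {b, d} and plot 3 already has {a, b, c, d, e}, so block 3, plot 3 must be f.

f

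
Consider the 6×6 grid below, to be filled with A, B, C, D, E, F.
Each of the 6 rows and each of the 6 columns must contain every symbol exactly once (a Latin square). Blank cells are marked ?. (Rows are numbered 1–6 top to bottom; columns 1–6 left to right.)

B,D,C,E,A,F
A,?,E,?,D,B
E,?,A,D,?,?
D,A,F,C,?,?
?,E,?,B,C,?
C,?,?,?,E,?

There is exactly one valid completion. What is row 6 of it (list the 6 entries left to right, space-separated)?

Row 2, column 4: row 2 has {A, B, D, E} and column 4 has {B, C, D, E}, leaving only F.
Row 6, column 4: row 6 has {C, E} and column 4 has {B, C, D, E, F}, leaving only A.
Row 6, column 6: row 6 has {A, C, E} and column 6 has {B, F}, leaving only D.
Row 6, column 3: row 6 has {A, C, D, E} and column 3 has {A, C, E, F}, leaving only B.
Row 6, column 2: row 6 has {A, B, C, D, E} and column 2 has {A, D, E}, leaving only F.
So row 6 reads: C F B A E D.

C F B A E D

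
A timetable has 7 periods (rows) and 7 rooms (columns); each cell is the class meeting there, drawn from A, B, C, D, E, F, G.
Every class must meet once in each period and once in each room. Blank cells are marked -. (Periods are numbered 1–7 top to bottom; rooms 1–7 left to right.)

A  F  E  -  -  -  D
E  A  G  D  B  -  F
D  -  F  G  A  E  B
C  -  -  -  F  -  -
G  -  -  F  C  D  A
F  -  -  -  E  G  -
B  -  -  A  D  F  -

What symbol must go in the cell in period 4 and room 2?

B

Period 1, room 5: period 1 has {A, D, E, F} and room 5 has {A, B, C, D, E, F}, leaving only G.
Period 2, room 6: period 2 has {A, B, D, E, F, G} and room 6 has {D, E, F, G}, leaving only C.
Period 1, room 6: period 1 has {A, D, E, F, G} and room 6 has {C, D, E, F, G}, leaving only B.
Period 1, room 4: period 1 has {A, B, D, E, F, G} and room 4 has {A, D, F, G}, leaving only C.
Period 3, room 2: period 3 has {A, B, D, E, F, G} and room 2 has {A, F}, leaving only C.
Period 4, room 6: period 4 has {C, F} and room 6 has {B, C, D, E, F, G}, leaving only A.
Period 5, room 3: period 5 has {A, C, D, F, G} and room 3 has {E, F, G}, leaving only B.
Period 4, room 3: period 4 has {A, C, F} and room 3 has {B, E, F, G}, leaving only D.
Period 5, room 2: period 5 has {A, B, C, D, F, G} and room 2 has {A, C, F}, leaving only E.
Period 6, room 4: period 6 has {E, F, G} and room 4 has {A, C, D, F, G}, leaving only B.
Period 4, room 4: period 4 has {A, C, D, F} and room 4 has {A, B, C, D, F, G}, leaving only E.
Period 4, room 7: period 4 has {A, C, D, E, F} and room 7 has {A, B, D, F}, leaving only G.
Period 4 already has {A, C, D, E, F, G} and room 2 already has {A, C, E, F}, so period 4, room 2 must be B.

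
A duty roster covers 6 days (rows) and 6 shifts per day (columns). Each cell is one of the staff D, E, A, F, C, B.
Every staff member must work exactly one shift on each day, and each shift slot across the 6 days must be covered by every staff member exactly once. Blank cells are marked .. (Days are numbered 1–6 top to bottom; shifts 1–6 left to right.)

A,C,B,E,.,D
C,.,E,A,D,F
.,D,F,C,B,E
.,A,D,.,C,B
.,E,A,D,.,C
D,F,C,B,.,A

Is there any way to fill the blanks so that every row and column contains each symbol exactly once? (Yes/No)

Day 3, shift 1: day 3 together with shift 1 already contain {D, E, A, F, C, B} — every symbol — so nothing can go there. The grid has no valid completion.

No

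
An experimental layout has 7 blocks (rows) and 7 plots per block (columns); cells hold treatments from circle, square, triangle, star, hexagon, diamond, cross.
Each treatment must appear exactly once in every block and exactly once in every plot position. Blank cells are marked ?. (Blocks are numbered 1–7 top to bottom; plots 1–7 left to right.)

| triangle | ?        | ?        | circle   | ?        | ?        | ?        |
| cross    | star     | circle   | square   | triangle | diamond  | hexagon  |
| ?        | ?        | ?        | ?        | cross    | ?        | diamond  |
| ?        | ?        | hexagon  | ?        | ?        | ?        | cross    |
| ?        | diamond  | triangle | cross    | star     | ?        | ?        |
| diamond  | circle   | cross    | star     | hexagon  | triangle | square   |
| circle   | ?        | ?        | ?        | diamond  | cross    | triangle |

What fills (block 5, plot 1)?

hexagon

Block 1, plot 5: block 1 has {circle, triangle} and plot 5 has {triangle, star, hexagon, diamond, cross}, leaving only square.
Block 1, plot 7: block 1 has {circle, square, triangle} and plot 7 has {square, triangle, hexagon, diamond, cross}, leaving only star.
Block 1, plot 3: block 1 has {circle, square, triangle, star} and plot 3 has {circle, triangle, hexagon, cross}, leaving only diamond.
Block 1, plot 6: block 1 has {circle, square, triangle, star, diamond} and plot 6 has {triangle, diamond, cross}, leaving only hexagon.
Block 1, plot 2: block 1 has {circle, square, triangle, star, hexagon, diamond} and plot 2 has {circle, star, diamond}, leaving only cross.
Block 4, plot 5: block 4 has {hexagon, cross} and plot 5 has {square, triangle, star, hexagon, diamond, cross}, leaving only circle.
Block 5, plot 7: block 5 has {triangle, star, diamond, cross} and plot 7 has {square, triangle, star, hexagon, diamond, cross}, leaving only circle.
Block 5, plot 6: block 5 has {circle, triangle, star, diamond, cross} and plot 6 has {triangle, hexagon, diamond, cross}, leaving only square.
Block 5 already has {circle, square, triangle, star, diamond, cross} and plot 1 already has {circle, triangle, diamond, cross}, so block 5, plot 1 must be hexagon.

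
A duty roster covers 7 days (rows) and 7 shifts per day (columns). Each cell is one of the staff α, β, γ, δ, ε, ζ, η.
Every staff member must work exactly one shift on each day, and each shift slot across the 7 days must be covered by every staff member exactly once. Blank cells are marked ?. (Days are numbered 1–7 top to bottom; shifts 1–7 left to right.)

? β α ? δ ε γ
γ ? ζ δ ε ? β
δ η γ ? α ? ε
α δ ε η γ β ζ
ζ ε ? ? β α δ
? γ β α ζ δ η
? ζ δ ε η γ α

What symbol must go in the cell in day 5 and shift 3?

Day 5 already has {α, β, δ, ε, ζ} and shift 3 already has {α, β, γ, δ, ε, ζ}, so day 5, shift 3 must be η.

η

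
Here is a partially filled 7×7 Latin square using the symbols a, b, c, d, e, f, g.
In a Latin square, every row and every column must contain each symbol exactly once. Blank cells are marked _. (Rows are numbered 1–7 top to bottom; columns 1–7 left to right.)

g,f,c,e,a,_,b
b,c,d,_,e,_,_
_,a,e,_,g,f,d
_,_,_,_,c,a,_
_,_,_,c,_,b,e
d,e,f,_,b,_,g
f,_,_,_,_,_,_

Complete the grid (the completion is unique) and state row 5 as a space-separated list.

a d g c f b e

Row 5, column 1: row 5 has {b, c, e} and column 1 has {b, d, f, g}, leaving only a.
Row 5, column 3: row 5 has {a, b, c, e} and column 3 has {c, d, e, f}, leaving only g.
Row 5, column 2: row 5 has {a, b, c, e, g} and column 2 has {a, c, e, f}, leaving only d.
Row 5, column 5: row 5 has {a, b, c, d, e, g} and column 5 has {a, b, c, e, g}, leaving only f.
So row 5 reads: a d g c f b e.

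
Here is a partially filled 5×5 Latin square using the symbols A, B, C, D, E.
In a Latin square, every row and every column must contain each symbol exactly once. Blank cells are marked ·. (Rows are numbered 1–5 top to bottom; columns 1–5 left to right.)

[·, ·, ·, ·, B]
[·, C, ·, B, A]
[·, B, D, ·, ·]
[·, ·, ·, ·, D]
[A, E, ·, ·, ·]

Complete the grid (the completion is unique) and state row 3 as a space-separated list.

C B D A E

Row 2, column 3: row 2 has {A, B, C} and column 3 has {D}, leaving only E.
Row 2, column 1: row 2 has {A, B, C, E} and column 1 has {A}, leaving only D.
Row 4, column 2: row 4 has {D} and column 2 has {B, C, E}, leaving only A.
Row 1, column 2: row 1 has {B} and column 2 has {A, B, C, E}, leaving only D.
Row 5, column 5: row 5 has {A, E} and column 5 has {A, B, D}, leaving only C.
Row 3, column 5: row 3 has {B, D} and column 5 has {A, B, C, D}, leaving only E.
Row 3, column 1: row 3 has {B, D, E} and column 1 has {A, D}, leaving only C.
Row 3, column 4: row 3 has {B, C, D, E} and column 4 has {B}, leaving only A.
So row 3 reads: C B D A E.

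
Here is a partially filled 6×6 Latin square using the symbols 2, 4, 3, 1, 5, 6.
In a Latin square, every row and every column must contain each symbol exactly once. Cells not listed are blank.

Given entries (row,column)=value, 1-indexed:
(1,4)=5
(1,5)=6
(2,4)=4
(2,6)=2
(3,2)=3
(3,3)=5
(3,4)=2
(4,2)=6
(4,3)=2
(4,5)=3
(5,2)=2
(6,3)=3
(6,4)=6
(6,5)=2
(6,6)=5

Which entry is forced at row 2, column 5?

Row 4, column 4: row 4 has {2, 3, 6} and column 4 has {2, 4, 5, 6}, leaving only 1.
Row 4, column 6: row 4 has {2, 3, 1, 6} and column 6 has {2, 5}, leaving only 4.
Row 4, column 1: row 4 has {2, 4, 3, 1, 6} and column 1 has {}, leaving only 5.
Row 5, column 4: row 5 has {2} and column 4 has {2, 4, 1, 5, 6}, leaving only 3.
Row 2, column 5 is narrowed to {1, 5}.
If it were 5, then row 6, column 2 would be left with no valid symbol.
So row 2, column 5 must be 1.

1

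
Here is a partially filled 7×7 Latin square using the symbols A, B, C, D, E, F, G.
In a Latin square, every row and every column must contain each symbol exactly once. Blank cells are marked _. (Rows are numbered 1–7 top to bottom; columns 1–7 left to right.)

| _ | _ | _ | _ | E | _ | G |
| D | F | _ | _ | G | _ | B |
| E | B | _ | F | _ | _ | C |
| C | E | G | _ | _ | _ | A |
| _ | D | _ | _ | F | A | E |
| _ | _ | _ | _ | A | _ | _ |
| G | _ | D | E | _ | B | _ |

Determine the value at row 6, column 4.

C

Row 3, column 3: row 3 has {B, C, E, F} and column 3 has {D, G}, leaving only A.
Row 3, column 5: row 3 has {A, B, C, E, F} and column 5 has {A, E, F, G}, leaving only D.
Row 3, column 6: row 3 has {A, B, C, D, E, F} and column 6 has {A, B}, leaving only G.
Row 4, column 5: row 4 has {A, C, E, G} and column 5 has {A, D, E, F, G}, leaving only B.
Row 4, column 4: row 4 has {A, B, C, E, G} and column 4 has {E, F}, leaving only D.
Row 4, column 6: row 4 has {A, B, C, D, E, G} and column 6 has {A, B, G}, leaving only F.
Row 5, column 1: row 5 has {A, D, E, F} and column 1 has {C, D, E, G}, leaving only B.
Row 5, column 3: row 5 has {A, B, D, E, F} and column 3 has {A, D, G}, leaving only C.
Row 2, column 3: row 2 has {B, D, F, G} and column 3 has {A, C, D, G}, leaving only E.
Row 2, column 6: row 2 has {B, D, E, F, G} and column 6 has {A, B, F, G}, leaving only C.
Row 1, column 6: row 1 has {E, G} and column 6 has {A, B, C, F, G}, leaving only D.
Row 2, column 4: row 2 has {B, C, D, E, F, G} and column 4 has {D, E, F}, leaving only A.
Row 5, column 4: row 5 has {A, B, C, D, E, F} and column 4 has {A, D, E, F}, leaving only G.
Row 6, column 1: row 6 has {A} and column 1 has {B, C, D, E, G}, leaving only F.
Row 1, column 1: row 1 has {D, E, G} and column 1 has {B, C, D, E, F, G}, leaving only A.
Row 1, column 2: row 1 has {A, D, E, G} and column 2 has {B, D, E, F}, leaving only C.
Row 1, column 4: row 1 has {A, C, D, E, G} and column 4 has {A, D, E, F, G}, leaving only B.
Row 6 already has {A, F} and column 4 already has {A, B, D, E, F, G}, so row 6, column 4 must be C.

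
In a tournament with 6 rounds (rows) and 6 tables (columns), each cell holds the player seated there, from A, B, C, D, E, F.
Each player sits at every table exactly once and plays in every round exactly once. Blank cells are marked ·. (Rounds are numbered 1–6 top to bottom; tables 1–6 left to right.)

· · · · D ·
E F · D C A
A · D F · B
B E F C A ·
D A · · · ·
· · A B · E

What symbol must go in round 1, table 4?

A

Round 2, table 3: round 2 has {A, C, D, E, F} and table 3 has {A, D, F}, leaving only B.
Round 3, table 2: round 3 has {A, B, D, F} and table 2 has {A, E, F}, leaving only C.
Round 1, table 2: round 1 has {D} and table 2 has {A, C, E, F}, leaving only B.
Round 3, table 5: round 3 has {A, B, C, D, F} and table 5 has {A, C, D}, leaving only E.
Round 4, table 6: round 4 has {A, B, C, E, F} and table 6 has {A, B, E}, leaving only D.
Round 5, table 4: round 5 has {A, D} and table 4 has {B, C, D, F}, leaving only E.
Round 1 already has {B, D} and table 4 already has {B, C, D, E, F}, so round 1, table 4 must be A.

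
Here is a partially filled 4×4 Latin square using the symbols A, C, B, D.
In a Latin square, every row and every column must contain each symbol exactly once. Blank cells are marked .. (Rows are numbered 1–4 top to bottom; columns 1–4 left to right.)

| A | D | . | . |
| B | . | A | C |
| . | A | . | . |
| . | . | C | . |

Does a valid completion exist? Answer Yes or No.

No

Row 2, column 2: row 2 together with column 2 already contain {A, C, B, D} — every symbol — so nothing can go there. The grid has no valid completion.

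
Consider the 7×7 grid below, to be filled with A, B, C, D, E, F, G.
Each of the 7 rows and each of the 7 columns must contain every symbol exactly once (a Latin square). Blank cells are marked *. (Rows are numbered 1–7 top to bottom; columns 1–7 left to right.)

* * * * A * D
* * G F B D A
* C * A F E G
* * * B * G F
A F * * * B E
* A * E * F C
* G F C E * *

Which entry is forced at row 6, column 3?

Row 1, column 4: row 1 has {A, D} and column 4 has {A, B, C, E, F}, leaving only G.
Row 1, column 6: row 1 has {A, D, G} and column 6 has {B, D, E, F, G}, leaving only C.
Row 2, column 2: row 2 has {A, B, D, F, G} and column 2 has {A, C, F, G}, leaving only E.
Row 1, column 2: row 1 has {A, C, D, G} and column 2 has {A, C, E, F, G}, leaving only B.
Row 1, column 3: row 1 has {A, B, C, D, G} and column 3 has {F, G}, leaving only E.
Row 1, column 1: row 1 has {A, B, C, D, E, G} and column 1 has {A}, leaving only F.
Row 2, column 1: row 2 has {A, B, D, E, F, G} and column 1 has {A, F}, leaving only C.
Row 4, column 2: row 4 has {B, F, G} and column 2 has {A, B, C, E, F, G}, leaving only D.
Row 4, column 1: row 4 has {B, D, F, G} and column 1 has {A, C, F}, leaving only E.
Row 4, column 5: row 4 has {B, D, E, F, G} and column 5 has {A, B, E, F}, leaving only C.
Row 4, column 3: row 4 has {B, C, D, E, F, G} and column 3 has {E, F, G}, leaving only A.
Row 5, column 4: row 5 has {A, B, E, F} and column 4 has {A, B, C, E, F, G}, leaving only D.
Row 5, column 3: row 5 has {A, B, D, E, F} and column 3 has {A, E, F, G}, leaving only C.
Row 5, column 5: row 5 has {A, B, C, D, E, F} and column 5 has {A, B, C, E, F}, leaving only G.
Row 6, column 5: row 6 has {A, C, E, F} and column 5 has {A, B, C, E, F, G}, leaving only D.
Row 6 already has {A, C, D, E, F} and column 3 already has {A, C, E, F, G}, so row 6, column 3 must be B.

B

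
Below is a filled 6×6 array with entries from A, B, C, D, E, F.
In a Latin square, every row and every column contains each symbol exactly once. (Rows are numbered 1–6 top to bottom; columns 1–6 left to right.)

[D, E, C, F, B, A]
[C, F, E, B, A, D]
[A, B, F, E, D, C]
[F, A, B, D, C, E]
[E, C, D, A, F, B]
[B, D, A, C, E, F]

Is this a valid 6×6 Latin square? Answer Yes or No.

Each row is a permutation of the 6 symbols, and so is each column.

Yes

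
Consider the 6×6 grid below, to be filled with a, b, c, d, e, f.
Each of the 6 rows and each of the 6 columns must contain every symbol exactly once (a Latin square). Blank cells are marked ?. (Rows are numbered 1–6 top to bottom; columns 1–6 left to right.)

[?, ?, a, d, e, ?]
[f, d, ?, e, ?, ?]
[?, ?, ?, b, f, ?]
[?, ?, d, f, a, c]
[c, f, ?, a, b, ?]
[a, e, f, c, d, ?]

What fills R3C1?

Row 1, column 1: row 1 has {a, d, e} and column 1 has {a, c, f}, leaving only b.
Row 1, column 2: row 1 has {a, b, d, e} and column 2 has {d, e, f}, leaving only c.
Row 1, column 6: row 1 has {a, b, c, d, e} and column 6 has {c}, leaving only f.
Row 2, column 5: row 2 has {d, e, f} and column 5 has {a, b, d, e, f}, leaving only c.
Row 2, column 3: row 2 has {c, d, e, f} and column 3 has {a, d, f}, leaving only b.
Row 2, column 6: row 2 has {b, c, d, e, f} and column 6 has {c, f}, leaving only a.
Row 3, column 2: row 3 has {b, f} and column 2 has {c, d, e, f}, leaving only a.
Row 4, column 1: row 4 has {a, c, d, f} and column 1 has {a, b, c, f}, leaving only e.
Row 3 already has {a, b, f} and column 1 already has {a, b, c, e, f}, so row 3, column 1 must be d.

d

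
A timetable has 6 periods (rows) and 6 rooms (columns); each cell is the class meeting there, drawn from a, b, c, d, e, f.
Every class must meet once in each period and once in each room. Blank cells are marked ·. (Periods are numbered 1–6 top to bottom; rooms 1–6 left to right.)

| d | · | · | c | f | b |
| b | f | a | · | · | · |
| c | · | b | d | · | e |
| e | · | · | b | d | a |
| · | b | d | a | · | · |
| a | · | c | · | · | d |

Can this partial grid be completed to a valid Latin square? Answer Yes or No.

Period 1, room 3: period 1 has {b, c, d, f} and room 3 has {a, b, c, d}, so it must be e.
Period 1, room 2: period 1 has {b, c, d, e, f} and room 2 has {b, f}, so it must be a.
Now period 3, room 2: period 3 together with room 2 already contain {a, b, c, d, e, f} — every symbol — so nothing can go there. The grid has no valid completion.

No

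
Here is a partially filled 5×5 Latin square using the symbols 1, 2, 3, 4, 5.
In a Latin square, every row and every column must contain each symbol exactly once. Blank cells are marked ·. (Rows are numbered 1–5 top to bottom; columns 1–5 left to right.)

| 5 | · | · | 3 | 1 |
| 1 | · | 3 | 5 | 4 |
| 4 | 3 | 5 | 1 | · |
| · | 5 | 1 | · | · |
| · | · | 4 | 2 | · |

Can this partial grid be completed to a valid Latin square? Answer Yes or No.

Yes

No row or column among the givens repeats a symbol, and propagating forced cells runs into no contradiction.
One valid completion exists (for instance, 5 4 2 3 1 / 1 2 3 5 4 / 4 3 5 1 2 / 2 5 1 4 3 / 3 1 4 2 5).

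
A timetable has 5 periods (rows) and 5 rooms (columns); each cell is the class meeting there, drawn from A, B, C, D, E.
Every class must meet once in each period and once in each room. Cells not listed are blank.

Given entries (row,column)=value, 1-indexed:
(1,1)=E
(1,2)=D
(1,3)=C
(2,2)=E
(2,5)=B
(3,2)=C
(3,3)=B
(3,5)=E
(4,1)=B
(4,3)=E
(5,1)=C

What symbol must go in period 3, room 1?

D

Period 1, room 5: period 1 has {C, D, E} and room 5 has {B, E}, leaving only A.
Period 1, room 4: period 1 has {A, C, D, E} and room 4 has {}, leaving only B.
Period 4, room 2: period 4 has {B, E} and room 2 has {C, D, E}, leaving only A.
Period 5, room 2: period 5 has {C} and room 2 has {A, C, D, E}, leaving only B.
Period 5, room 5: period 5 has {B, C} and room 5 has {A, B, E}, leaving only D.
Period 4, room 5: period 4 has {A, B, E} and room 5 has {A, B, D, E}, leaving only C.
Period 4, room 4: period 4 has {A, B, C, E} and room 4 has {B}, leaving only D.
Period 3, room 4: period 3 has {B, C, E} and room 4 has {B, D}, leaving only A.
Period 3 already has {A, B, C, E} and room 1 already has {B, C, E}, so period 3, room 1 must be D.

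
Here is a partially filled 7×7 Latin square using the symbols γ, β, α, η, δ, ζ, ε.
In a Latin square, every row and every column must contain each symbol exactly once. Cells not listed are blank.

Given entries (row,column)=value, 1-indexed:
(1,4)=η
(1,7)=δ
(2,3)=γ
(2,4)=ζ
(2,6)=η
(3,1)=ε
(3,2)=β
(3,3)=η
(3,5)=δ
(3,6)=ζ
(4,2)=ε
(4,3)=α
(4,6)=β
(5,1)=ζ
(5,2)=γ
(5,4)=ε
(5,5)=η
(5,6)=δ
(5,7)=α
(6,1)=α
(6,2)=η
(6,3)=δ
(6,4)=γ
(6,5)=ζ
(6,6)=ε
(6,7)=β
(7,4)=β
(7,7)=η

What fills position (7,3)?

ζ

Row 2, column 7: row 2 has {γ, η, ζ} and column 7 has {β, α, η, δ}, leaving only ε.
Row 3, column 4: row 3 has {β, η, δ, ζ, ε} and column 4 has {γ, β, η, ζ, ε}, leaving only α.
Row 3, column 7: row 3 has {β, α, η, δ, ζ, ε} and column 7 has {β, α, η, δ, ε}, leaving only γ.
Row 4, column 4: row 4 has {β, α, ε} and column 4 has {γ, β, α, η, ζ, ε}, leaving only δ.
Row 4, column 5: row 4 has {β, α, δ, ε} and column 5 has {η, δ, ζ}, leaving only γ.
Row 4, column 1: row 4 has {γ, β, α, δ, ε} and column 1 has {α, ζ, ε}, leaving only η.
Row 4, column 7: row 4 has {γ, β, α, η, δ, ε} and column 7 has {γ, β, α, η, δ, ε}, leaving only ζ.
Row 5, column 3: row 5 has {γ, α, η, δ, ζ, ε} and column 3 has {γ, α, η, δ}, leaving only β.
Row 7, column 3 is narrowed to {ζ, ε}.
If it were ε, then row 2, column 2 would be left with no valid symbol.
So row 7, column 3 must be ζ.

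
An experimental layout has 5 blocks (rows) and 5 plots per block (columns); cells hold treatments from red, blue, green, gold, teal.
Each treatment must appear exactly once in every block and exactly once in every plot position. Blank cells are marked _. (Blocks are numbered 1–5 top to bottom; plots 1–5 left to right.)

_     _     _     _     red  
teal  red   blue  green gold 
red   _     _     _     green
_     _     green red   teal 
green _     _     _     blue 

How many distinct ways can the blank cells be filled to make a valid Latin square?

3

Block 1, plot 1: eliminating its block and plot leaves {blue, gold}.
Block 1, plot 2: eliminating its block and plot leaves {blue, green, gold, teal}.
Block 1, plot 3: eliminating its block and plot leaves {gold, teal}.
Block 1, plot 4: eliminating its block and plot leaves {blue, gold, teal}.
Block 3, plot 2: eliminating its block and plot leaves {blue, gold, teal}.
Block 3, plot 3: eliminating its block and plot leaves {gold, teal}.
Block 3, plot 4: eliminating its block and plot leaves {blue, gold, teal}.
Block 4, plot 1: eliminating its block and plot leaves {blue, gold}.
Block 4, plot 2: eliminating its block and plot leaves {blue, gold}.
Block 5, plot 2: eliminating its block and plot leaves {gold, teal}.
Block 5, plot 3: eliminating its block and plot leaves {red, gold, teal}.
Block 5, plot 4: eliminating its block and plot leaves {gold, teal}.
Enumerating the assignments across these blanks that avoid any block or plot repeat gives 3 completions.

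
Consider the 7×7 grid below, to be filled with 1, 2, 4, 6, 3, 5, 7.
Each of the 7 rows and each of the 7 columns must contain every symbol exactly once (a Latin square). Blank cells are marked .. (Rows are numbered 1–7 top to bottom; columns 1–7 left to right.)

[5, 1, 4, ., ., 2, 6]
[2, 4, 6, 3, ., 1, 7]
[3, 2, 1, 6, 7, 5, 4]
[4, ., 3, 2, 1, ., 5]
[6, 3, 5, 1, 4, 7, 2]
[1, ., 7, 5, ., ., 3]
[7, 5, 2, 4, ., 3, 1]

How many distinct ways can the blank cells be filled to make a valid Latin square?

Row 1, column 4: eliminating its row and column leaves {7}.
Row 1, column 5: eliminating its row and column leaves {3}.
Row 2, column 5: eliminating its row and column leaves {5}.
Row 4, column 2: eliminating its row and column leaves {6, 7}.
Row 4, column 6: eliminating its row and column leaves {6}.
Row 6, column 2: eliminating its row and column leaves {6}.
Row 6, column 5: eliminating its row and column leaves {2, 6}.
Row 6, column 6: eliminating its row and column leaves {4, 6}.
Row 7, column 5: eliminating its row and column leaves {6}.
Only one assignment across all blanks avoids any row or column repeat, giving 1 completion.

1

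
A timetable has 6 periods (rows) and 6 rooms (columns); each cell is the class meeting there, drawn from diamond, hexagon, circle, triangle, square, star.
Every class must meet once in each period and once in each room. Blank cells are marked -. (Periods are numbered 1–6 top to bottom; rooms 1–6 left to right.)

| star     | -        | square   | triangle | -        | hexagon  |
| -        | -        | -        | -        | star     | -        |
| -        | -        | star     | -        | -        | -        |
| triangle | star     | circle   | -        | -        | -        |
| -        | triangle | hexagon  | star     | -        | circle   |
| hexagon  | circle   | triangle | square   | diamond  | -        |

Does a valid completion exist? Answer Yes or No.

No period or room among the givens repeats a symbol, and propagating forced cells runs into no contradiction.
One valid completion exists (for instance, star diamond square triangle circle hexagon / square hexagon diamond circle star triangle / circle square star hexagon triangle diamond / triangle star circle diamond hexagon square / diamond triangle hexagon star square circle / hexagon circle triangle square diamond star).

Yes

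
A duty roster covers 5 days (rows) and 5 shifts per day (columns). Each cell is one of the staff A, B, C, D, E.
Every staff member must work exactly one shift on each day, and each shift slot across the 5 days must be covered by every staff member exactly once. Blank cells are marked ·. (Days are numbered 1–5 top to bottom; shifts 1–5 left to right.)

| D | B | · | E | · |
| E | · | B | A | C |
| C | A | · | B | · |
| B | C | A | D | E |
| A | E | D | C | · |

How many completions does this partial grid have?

Day 1, shift 3: eliminating its day and shift leaves {C}.
Day 1, shift 5: eliminating its day and shift leaves {A}.
Day 2, shift 2: eliminating its day and shift leaves {D}.
Day 3, shift 3: eliminating its day and shift leaves {E}.
Day 3, shift 5: eliminating its day and shift leaves {D}.
Day 5, shift 5: eliminating its day and shift leaves {B}.
Only one assignment across all blanks avoids any day or shift repeat, giving 1 completion.

1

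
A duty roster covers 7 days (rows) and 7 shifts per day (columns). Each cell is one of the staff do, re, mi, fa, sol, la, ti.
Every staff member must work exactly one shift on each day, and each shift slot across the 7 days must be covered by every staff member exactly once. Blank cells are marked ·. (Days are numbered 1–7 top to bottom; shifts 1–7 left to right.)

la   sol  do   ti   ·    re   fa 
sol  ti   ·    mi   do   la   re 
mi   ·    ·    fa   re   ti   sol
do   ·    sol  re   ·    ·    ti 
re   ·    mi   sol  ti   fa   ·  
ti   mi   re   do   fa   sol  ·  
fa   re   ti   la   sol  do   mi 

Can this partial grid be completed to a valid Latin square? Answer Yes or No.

Yes

No day or shift among the givens repeats a symbol, and propagating forced cells runs into no contradiction.
One valid completion exists (for instance, la sol do ti mi re fa / sol ti fa mi do la re / mi do la fa re ti sol / do fa sol re la mi ti / re la mi sol ti fa do / ti mi re do fa sol la / fa re ti la sol do mi).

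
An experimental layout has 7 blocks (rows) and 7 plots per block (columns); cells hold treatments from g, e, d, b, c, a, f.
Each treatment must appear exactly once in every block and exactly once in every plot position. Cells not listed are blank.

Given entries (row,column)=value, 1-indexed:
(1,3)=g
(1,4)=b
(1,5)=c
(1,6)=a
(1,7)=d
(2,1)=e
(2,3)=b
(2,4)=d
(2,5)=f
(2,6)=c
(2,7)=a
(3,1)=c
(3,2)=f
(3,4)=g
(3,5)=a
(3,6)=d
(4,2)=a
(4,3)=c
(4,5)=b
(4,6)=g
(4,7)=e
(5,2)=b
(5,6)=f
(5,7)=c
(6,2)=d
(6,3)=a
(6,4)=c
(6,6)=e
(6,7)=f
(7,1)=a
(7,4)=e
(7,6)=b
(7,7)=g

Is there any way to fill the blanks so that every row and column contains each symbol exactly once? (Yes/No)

Yes

No block or plot among the givens repeats a symbol, and propagating forced cells runs into no contradiction.
One valid completion exists (for instance, f e g b c a d / e g b d f c a / c f e g a d b / d a c f b g e / g b d a e f c / b d a c g e f / a c f e d b g).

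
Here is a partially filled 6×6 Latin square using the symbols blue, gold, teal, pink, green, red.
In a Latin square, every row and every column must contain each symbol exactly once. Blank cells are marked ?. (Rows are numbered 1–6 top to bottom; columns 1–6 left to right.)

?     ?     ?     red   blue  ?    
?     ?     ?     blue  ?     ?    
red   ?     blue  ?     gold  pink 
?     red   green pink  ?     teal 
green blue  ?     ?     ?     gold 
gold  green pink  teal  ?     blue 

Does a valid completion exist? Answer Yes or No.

No

Row 4, column 5: row 4 together with column 5 already contain {blue, gold, teal, pink, green, red} — every symbol — so nothing can go there. The grid has no valid completion.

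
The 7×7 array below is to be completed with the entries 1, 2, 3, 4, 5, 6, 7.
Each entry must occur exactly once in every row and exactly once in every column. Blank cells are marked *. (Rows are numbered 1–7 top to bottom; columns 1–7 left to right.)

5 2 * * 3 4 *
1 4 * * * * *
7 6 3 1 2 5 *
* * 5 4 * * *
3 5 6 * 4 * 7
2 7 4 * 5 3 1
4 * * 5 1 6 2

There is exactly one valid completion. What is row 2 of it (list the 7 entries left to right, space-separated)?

1 4 2 3 6 7 5

Row 1, column 7: row 1 has {2, 3, 4, 5} and column 7 has {1, 2, 7}, leaving only 6.
Row 1, column 4: row 1 has {2, 3, 4, 5, 6} and column 4 has {1, 4, 5}, leaving only 7.
Row 1, column 3: row 1 has {2, 3, 4, 5, 6, 7} and column 3 has {3, 4, 5, 6}, leaving only 1.
Row 3, column 7: row 3 has {1, 2, 3, 5, 6, 7} and column 7 has {1, 2, 6, 7}, leaving only 4.
Row 4, column 1: row 4 has {4, 5} and column 1 has {1, 2, 3, 4, 5, 7}, leaving only 6.
Row 4, column 5: row 4 has {4, 5, 6} and column 5 has {1, 2, 3, 4, 5}, leaving only 7.
Row 2, column 5: row 2 has {1, 4} and column 5 has {1, 2, 3, 4, 5, 7}, leaving only 6.
Row 4, column 7: row 4 has {4, 5, 6, 7} and column 7 has {1, 2, 4, 6, 7}, leaving only 3.
Row 2, column 7: row 2 has {1, 4, 6} and column 7 has {1, 2, 3, 4, 6, 7}, leaving only 5.
Row 4, column 2: row 4 has {3, 4, 5, 6, 7} and column 2 has {2, 4, 5, 6, 7}, leaving only 1.
Row 4, column 6: row 4 has {1, 3, 4, 5, 6, 7} and column 6 has {3, 4, 5, 6}, leaving only 2.
Row 2, column 6: row 2 has {1, 4, 5, 6} and column 6 has {2, 3, 4, 5, 6}, leaving only 7.
Row 2, column 3: row 2 has {1, 4, 5, 6, 7} and column 3 has {1, 3, 4, 5, 6}, leaving only 2.
Row 2, column 4: row 2 has {1, 2, 4, 5, 6, 7} and column 4 has {1, 4, 5, 7}, leaving only 3.
So row 2 reads: 1 4 2 3 6 7 5.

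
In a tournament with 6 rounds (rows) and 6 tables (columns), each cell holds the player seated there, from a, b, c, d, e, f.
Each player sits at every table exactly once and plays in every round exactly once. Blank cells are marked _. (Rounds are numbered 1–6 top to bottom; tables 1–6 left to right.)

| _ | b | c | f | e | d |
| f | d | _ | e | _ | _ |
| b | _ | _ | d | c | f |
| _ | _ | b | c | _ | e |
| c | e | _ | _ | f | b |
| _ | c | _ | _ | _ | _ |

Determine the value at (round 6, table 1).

Round 1, table 1: round 1 has {b, c, d, e, f} and table 1 has {b, c, f}, leaving only a.
Round 2, table 3: round 2 has {d, e, f} and table 3 has {b, c}, leaving only a.
Round 2, table 5: round 2 has {a, d, e, f} and table 5 has {c, e, f}, leaving only b.
Round 2, table 6: round 2 has {a, b, d, e, f} and table 6 has {b, d, e, f}, leaving only c.
Round 3, table 2: round 3 has {b, c, d, f} and table 2 has {b, c, d, e}, leaving only a.
Round 3, table 3: round 3 has {a, b, c, d, f} and table 3 has {a, b, c}, leaving only e.
Round 4, table 1: round 4 has {b, c, e} and table 1 has {a, b, c, f}, leaving only d.
Round 6 already has {c} and table 1 already has {a, b, c, d, f}, so round 6, table 1 must be e.

e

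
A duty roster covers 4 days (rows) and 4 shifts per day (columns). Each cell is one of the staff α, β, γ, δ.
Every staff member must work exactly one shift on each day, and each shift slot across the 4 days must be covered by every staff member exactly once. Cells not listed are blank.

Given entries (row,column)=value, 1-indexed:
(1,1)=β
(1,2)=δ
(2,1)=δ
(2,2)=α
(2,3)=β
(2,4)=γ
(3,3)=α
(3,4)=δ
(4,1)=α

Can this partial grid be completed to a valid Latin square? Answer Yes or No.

Yes

No day or shift among the givens repeats a symbol, and propagating forced cells runs into no contradiction.
One valid completion exists (for instance, β δ γ α / δ α β γ / γ β α δ / α γ δ β).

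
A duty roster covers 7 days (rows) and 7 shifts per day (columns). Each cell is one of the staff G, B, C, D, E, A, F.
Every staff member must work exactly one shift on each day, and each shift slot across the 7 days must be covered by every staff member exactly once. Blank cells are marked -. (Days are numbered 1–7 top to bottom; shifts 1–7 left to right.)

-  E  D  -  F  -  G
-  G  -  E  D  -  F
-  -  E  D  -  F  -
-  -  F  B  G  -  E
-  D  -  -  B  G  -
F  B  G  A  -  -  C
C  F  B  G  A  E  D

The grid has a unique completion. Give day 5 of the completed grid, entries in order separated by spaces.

E D C F B G A

Day 5, shift 7: day 5 has {G, B, D} and shift 7 has {G, C, D, E, F}, leaving only A.
Day 5, shift 1: day 5 has {G, B, D, A} and shift 1 has {C, F}, leaving only E.
Day 5, shift 3: day 5 has {G, B, D, E, A} and shift 3 has {G, B, D, E, F}, leaving only C.
Day 5, shift 4: day 5 has {G, B, C, D, E, A} and shift 4 has {G, B, D, E, A}, leaving only F.
So day 5 reads: E D C F B G A.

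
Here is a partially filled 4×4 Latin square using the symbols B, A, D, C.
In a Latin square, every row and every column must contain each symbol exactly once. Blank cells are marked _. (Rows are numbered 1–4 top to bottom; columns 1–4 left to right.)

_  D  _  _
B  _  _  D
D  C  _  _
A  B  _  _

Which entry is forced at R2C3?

Row 1, column 1: row 1 has {D} and column 1 has {B, A, D}, leaving only C.
Row 2, column 2: row 2 has {B, D} and column 2 has {B, D, C}, leaving only A.
Row 2 already has {B, A, D} and column 3 already has {}, so row 2, column 3 must be C.

C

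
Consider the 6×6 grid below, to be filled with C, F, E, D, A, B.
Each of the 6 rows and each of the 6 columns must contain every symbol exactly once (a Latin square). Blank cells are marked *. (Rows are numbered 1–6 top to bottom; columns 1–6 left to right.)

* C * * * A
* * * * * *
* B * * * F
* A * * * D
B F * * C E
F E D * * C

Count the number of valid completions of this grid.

Row 1, column 1: eliminating its row and column leaves {E, D}.
Row 1, column 3: eliminating its row and column leaves {F, E, B}.
Row 1, column 4: eliminating its row and column leaves {F, E, D, B}.
Row 1, column 5: eliminating its row and column leaves {F, E, D, B}.
Row 2, column 1: eliminating its row and column leaves {C, E, D, A}.
Row 2, column 2: eliminating its row and column leaves {D}.
Row 2, column 3: eliminating its row and column leaves {C, F, E, A, B}.
Row 2, column 4: eliminating its row and column leaves {C, F, E, D, A, B}.
Row 2, column 5: eliminating its row and column leaves {F, E, D, A, B}.
Row 2, column 6: eliminating its row and column leaves {B}.
Row 3, column 1: eliminating its row and column leaves {C, E, D, A}.
Row 3, column 3: eliminating its row and column leaves {C, E, A}.
Row 3, column 4: eliminating its row and column leaves {C, E, D, A}.
Row 3, column 5: eliminating its row and column leaves {E, D, A}.
Row 4, column 1: eliminating its row and column leaves {C, E}.
Row 4, column 3: eliminating its row and column leaves {C, F, E, B}.
Row 4, column 4: eliminating its row and column leaves {C, F, E, B}.
Row 4, column 5: eliminating its row and column leaves {F, E, B}.
Row 5, column 3: eliminating its row and column leaves {A}.
Row 5, column 4: eliminating its row and column leaves {D, A}.
Row 6, column 4: eliminating its row and column leaves {A, B}.
Row 6, column 5: eliminating its row and column leaves {A, B}.
Enumerating the assignments across these blanks that avoid any row or column repeat gives 26 completions.

26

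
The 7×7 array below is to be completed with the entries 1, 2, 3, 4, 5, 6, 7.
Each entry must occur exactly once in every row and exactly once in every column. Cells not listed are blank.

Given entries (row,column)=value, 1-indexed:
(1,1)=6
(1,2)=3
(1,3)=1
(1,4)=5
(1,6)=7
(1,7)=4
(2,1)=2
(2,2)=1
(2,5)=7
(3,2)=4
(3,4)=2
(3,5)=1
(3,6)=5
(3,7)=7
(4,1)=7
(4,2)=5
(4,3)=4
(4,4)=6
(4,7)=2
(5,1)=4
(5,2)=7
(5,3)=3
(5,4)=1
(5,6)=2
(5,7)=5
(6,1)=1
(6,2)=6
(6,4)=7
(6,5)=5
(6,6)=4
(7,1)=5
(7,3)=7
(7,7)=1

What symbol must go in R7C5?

4

Row 1, column 5: row 1 has {1, 3, 4, 5, 6, 7} and column 5 has {1, 5, 7}, leaving only 2.
Row 3, column 1: row 3 has {1, 2, 4, 5, 7} and column 1 has {1, 2, 4, 5, 6, 7}, leaving only 3.
Row 3, column 3: row 3 has {1, 2, 3, 4, 5, 7} and column 3 has {1, 3, 4, 7}, leaving only 6.
Row 2, column 3: row 2 has {1, 2, 7} and column 3 has {1, 3, 4, 6, 7}, leaving only 5.
Row 4, column 5: row 4 has {2, 4, 5, 6, 7} and column 5 has {1, 2, 5, 7}, leaving only 3.
Row 4, column 6: row 4 has {2, 3, 4, 5, 6, 7} and column 6 has {2, 4, 5, 7}, leaving only 1.
Row 5, column 5: row 5 has {1, 2, 3, 4, 5, 7} and column 5 has {1, 2, 3, 5, 7}, leaving only 6.
Row 7 already has {1, 5, 7} and column 5 already has {1, 2, 3, 5, 6, 7}, so row 7, column 5 must be 4.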